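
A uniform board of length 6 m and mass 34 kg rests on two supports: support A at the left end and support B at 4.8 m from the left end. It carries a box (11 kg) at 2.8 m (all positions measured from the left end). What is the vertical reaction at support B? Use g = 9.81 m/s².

R_B ≈ 271 N

Choose support A as the axis so its reaction then has zero moment arm.
Beam weight: 34 × 9.81 = 333.5 N down at 3 m → arm 3 m, τ = 333.5 × 3 = 1000 N·m clockwise.
Box: 11 × 9.81 = 107.9 N down at 2.8 m → arm 2.8 m, τ = 107.9 × 2.8 = 302.1 N·m clockwise.
Net load moment about support A = 1302 N·m clockwise.
Reaction R at support B is upward at 4.8 m, arm 4.8 m → moment R × 4.8 counterclockwise.
Setting net torque to zero: R × 4.8 = 1302 → R = 271 N.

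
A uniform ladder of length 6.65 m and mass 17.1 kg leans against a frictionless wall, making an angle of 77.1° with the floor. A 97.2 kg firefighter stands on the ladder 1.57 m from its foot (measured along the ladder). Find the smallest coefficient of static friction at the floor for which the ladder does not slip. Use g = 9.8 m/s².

About the foot of the ladder:
Ladder weight 17.1×9.8 = 167.6 N acts at 3.325 m along the ladder; its horizontal arm is 3.325·cos77.1° = 0.7423 m → τ = 124.4 N·m clockwise.
Firefighter: 97.2×9.8 = 952.6 N at 1.57 m → arm 0.3505 m → τ = 333.9 N·m clockwise.
Wall normal N acts horizontally at the top; its moment arm is the height L sinθ = 6.65·sin77.1° = 6.482 m, counterclockwise.
Balancing moments: N × 6.482 = 458.3, giving N = 70.7 N.
ΣFx = 0 ⇒ f = N_wall = 70.7 N. ΣFy = 0 ⇒ N_floor = 1120 N.
μ_min = f / N_floor = 70.7 / 1120 = 0.0631.

μ_min ≈ 0.0631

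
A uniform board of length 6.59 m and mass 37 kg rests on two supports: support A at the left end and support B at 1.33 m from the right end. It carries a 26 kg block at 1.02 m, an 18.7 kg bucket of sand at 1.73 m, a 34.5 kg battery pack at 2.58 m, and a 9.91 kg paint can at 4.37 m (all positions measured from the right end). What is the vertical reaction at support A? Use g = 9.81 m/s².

About support B:
Beam weight: 37 × 9.81 = 363 N down at 3.295 m → arm 1.965 m, τ = 363 × 1.965 = 713.3 N·m counterclockwise.
Block: 26 × 9.81 = 255.1 N down at 1.02 m → arm 0.31 m, τ = 255.1 × 0.31 = 79.08 N·m clockwise.
Bucket of sand: 18.7 × 9.81 = 183.4 N down at 1.73 m → arm 0.4 m, τ = 183.4 × 0.4 = 73.36 N·m counterclockwise.
Battery pack: 34.5 × 9.81 = 338.4 N down at 2.58 m → arm 1.25 m, τ = 338.4 × 1.25 = 423 N·m counterclockwise.
Paint can: 9.91 × 9.81 = 97.22 N down at 4.37 m → arm 3.04 m, τ = 97.22 × 3.04 = 295.5 N·m counterclockwise.
Net load moment about support B = 1426 N·m counterclockwise.
Reaction R at support A is upward at 6.59 m, arm 5.26 m → moment R × 5.26 clockwise.
Στ = 0 ⇒ R × 5.26 = 1426 ⇒ R = 271 N.

R_A ≈ 271 N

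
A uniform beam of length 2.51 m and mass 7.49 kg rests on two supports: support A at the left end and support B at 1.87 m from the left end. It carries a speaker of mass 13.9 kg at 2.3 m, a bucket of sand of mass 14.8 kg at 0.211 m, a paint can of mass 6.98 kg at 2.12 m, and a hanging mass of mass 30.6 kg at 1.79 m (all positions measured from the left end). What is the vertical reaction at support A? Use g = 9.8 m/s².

R_A ≈ 125 N

Taking torques about support B:
Beam weight: 7.49 × 9.8 = 73.4 N down at 1.255 m → arm 0.615 m, τ = 73.4 × 0.615 = 45.14 N·m counterclockwise.
Speaker: 13.9 × 9.8 = 136.2 N down at 2.3 m → arm 0.43 m, τ = 136.2 × 0.43 = 58.57 N·m clockwise.
Bucket of sand: 14.8 × 9.8 = 145 N down at 0.211 m → arm 1.659 m, τ = 145 × 1.659 = 240.6 N·m counterclockwise.
Paint can: 6.98 × 9.8 = 68.4 N down at 2.12 m → arm 0.25 m, τ = 68.4 × 0.25 = 17.1 N·m clockwise.
Hanging mass: 30.6 × 9.8 = 299.9 N down at 1.79 m → arm 0.08 m, τ = 299.9 × 0.08 = 23.99 N·m counterclockwise.
Net load moment about support B = 234.1 N·m counterclockwise.
Reaction R at support A is upward at 0 m, arm 1.87 m → moment R × 1.87 clockwise.
For rotational equilibrium, R × 1.87 = 234.1, so R = 125 N.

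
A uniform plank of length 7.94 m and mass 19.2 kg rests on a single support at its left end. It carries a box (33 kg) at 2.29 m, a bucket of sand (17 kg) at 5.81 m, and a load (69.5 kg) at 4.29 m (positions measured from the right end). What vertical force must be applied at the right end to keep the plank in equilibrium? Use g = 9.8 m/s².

Taking torques about the left end:
Beam weight: 19.2 × 9.8 = 188.2 N down at 3.97 m → arm 3.97 m, τ = 188.2 × 3.97 = 747.2 N·m clockwise.
Box: 33 × 9.8 = 323.4 N down at 2.29 m → arm 5.65 m, τ = 323.4 × 5.65 = 1827 N·m clockwise.
Bucket of sand: 17 × 9.8 = 166.6 N down at 5.81 m → arm 2.13 m, τ = 166.6 × 2.13 = 354.9 N·m clockwise.
Load: 69.5 × 9.8 = 681.1 N down at 4.29 m → arm 3.65 m, τ = 681.1 × 3.65 = 2486 N·m clockwise.
Net moment of the loads = 5415 N·m clockwise.
The upward force F acts at the right end, arm 7.94 m, giving F × 7.94 counterclockwise.
Στ = 0 ⇒ F × 7.94 = 5415 ⇒ F = 5415 / 7.94 = 682 N.

F ≈ 682 N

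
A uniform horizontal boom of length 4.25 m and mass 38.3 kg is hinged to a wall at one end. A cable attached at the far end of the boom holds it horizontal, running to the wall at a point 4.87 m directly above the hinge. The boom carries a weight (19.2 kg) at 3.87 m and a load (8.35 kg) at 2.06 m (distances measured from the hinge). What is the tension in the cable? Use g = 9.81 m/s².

About the hinge:
Beam weight: 38.3 × 9.81 = 375.7 N down at 2.125 m → arm 2.125 m, τ = 375.7 × 2.125 = 798.4 N·m clockwise.
Weight: 19.2 × 9.81 = 188.4 N down at 3.87 m → arm 3.87 m, τ = 188.4 × 3.87 = 729.1 N·m clockwise.
Load: 8.35 × 9.81 = 81.91 N down at 2.06 m → arm 2.06 m, τ = 81.91 × 2.06 = 168.7 N·m clockwise.
Total clockwise load moment = 1696 N·m.
The cable tension T acts at 4.25 m; only its component perpendicular to the boom, T sinθ, produces torque. sinθ = h/√(h²+d²) = 4.87/√(4.87²+4.25²) = 0.7534.
For rotational equilibrium, T × 4.25 × 0.7534 = 1696, so T = 1696 / 3.202 = 530 N.

T ≈ 530 N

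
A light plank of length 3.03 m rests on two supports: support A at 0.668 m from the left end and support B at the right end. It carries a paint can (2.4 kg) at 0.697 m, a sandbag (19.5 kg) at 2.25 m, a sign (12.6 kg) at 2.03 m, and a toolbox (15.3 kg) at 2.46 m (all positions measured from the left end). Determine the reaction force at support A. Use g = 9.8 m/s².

R_A ≈ 175 N

Taking torques about support B:
Paint can: 2.4 × 9.8 = 23.52 N down at 0.697 m → arm 2.333 m, τ = 23.52 × 2.333 = 54.87 N·m counterclockwise.
Sandbag: 19.5 × 9.8 = 191.1 N down at 2.25 m → arm 0.78 m, τ = 191.1 × 0.78 = 149.1 N·m counterclockwise.
Sign: 12.6 × 9.8 = 123.5 N down at 2.03 m → arm 1 m, τ = 123.5 × 1 = 123.5 N·m counterclockwise.
Toolbox: 15.3 × 9.8 = 149.9 N down at 2.46 m → arm 0.57 m, τ = 149.9 × 0.57 = 85.44 N·m counterclockwise.
Net load moment about support B = 412.9 N·m counterclockwise.
Reaction R at support A is upward at 0.668 m, arm 2.362 m → moment R × 2.362 clockwise.
Setting net torque to zero: R × 2.362 = 412.9 → R = 175 N.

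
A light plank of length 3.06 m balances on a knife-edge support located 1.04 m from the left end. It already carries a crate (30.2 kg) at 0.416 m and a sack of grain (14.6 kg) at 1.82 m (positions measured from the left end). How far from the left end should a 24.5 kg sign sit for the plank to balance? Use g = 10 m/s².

Choose the knife-edge support (at 1.04 m from the left end) as the axis so the support reaction has zero arm there.
Crate: 30.2 × 10 = 302 N down at 0.416 m → arm 0.624 m, τ = 302 × 0.624 = 188.4 N·m counterclockwise.
Sack of grain: 14.6 × 10 = 146 N down at 1.82 m → arm 0.78 m, τ = 146 × 0.78 = 113.9 N·m clockwise.
Net moment of existing loads = 74.5 N·m counterclockwise.
The sign weighs 24.5 × 10 = 245 N and must supply an equal clockwise moment, so its lever arm about the knife-edge support is 74.5 / 245 = 0.304 m.
That puts it at 1.04 + 0.304 = 1.34 m from the left end.

x ≈ 1.34 m from the left end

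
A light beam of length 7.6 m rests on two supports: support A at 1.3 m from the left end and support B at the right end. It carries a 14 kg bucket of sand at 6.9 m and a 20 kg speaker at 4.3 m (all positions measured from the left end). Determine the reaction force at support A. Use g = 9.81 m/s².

Sum moments about support B (its reaction then has zero moment arm).
Bucket of sand: 14 × 9.81 = 137.3 N down at 6.9 m → arm 0.7 m, τ = 137.3 × 0.7 = 96.11 N·m counterclockwise.
Speaker: 20 × 9.81 = 196.2 N down at 4.3 m → arm 3.3 m, τ = 196.2 × 3.3 = 647.5 N·m counterclockwise.
Net load moment about support B = 743.6 N·m counterclockwise.
Reaction R at support A is upward at 1.3 m, arm 6.3 m → moment R × 6.3 clockwise.
For rotational equilibrium, R × 6.3 = 743.6, so R = 118 N.

R_A ≈ 118 N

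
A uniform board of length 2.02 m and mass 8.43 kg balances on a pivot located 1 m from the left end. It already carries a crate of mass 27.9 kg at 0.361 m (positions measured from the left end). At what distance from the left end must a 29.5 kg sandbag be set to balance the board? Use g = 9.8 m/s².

Choose the pivot (at 1 m from the left end) as the axis so the support reaction has zero arm there.
Beam weight: 8.43 × 9.8 = 82.61 N down at 1.01 m → arm 0.01 m, τ = 82.61 × 0.01 = 0.8261 N·m clockwise.
Crate: 27.9 × 9.8 = 273.4 N down at 0.361 m → arm 0.639 m, τ = 273.4 × 0.639 = 174.7 N·m counterclockwise.
Net moment of existing loads = 173.9 N·m counterclockwise.
The sandbag weighs 29.5 × 9.8 = 289.1 N and must supply an equal clockwise moment, so its lever arm about the pivot is 173.9 / 289.1 = 0.602 m.
That puts it at 1 + 0.602 = 1.6 m from the left end.

x ≈ 1.6 m from the left end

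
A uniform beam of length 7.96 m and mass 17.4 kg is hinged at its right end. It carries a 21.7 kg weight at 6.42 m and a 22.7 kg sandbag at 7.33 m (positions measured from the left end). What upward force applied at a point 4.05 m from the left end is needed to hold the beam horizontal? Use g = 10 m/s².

Sum moments about the right end (the unknown pivot reaction has zero arm there).
Beam weight: 17.4 × 10 = 174 N down at 3.98 m → arm 3.98 m, τ = 174 × 3.98 = 692.5 N·m counterclockwise.
Weight: 21.7 × 10 = 217 N down at 6.42 m → arm 1.54 m, τ = 217 × 1.54 = 334.2 N·m counterclockwise.
Sandbag: 22.7 × 10 = 227 N down at 7.33 m → arm 0.63 m, τ = 227 × 0.63 = 143 N·m counterclockwise.
Net moment of the loads = 1170 N·m counterclockwise.
The upward force F acts at a point 4.05 m from the left end, arm 3.91 m, giving F × 3.91 clockwise.
Στ = 0 ⇒ F × 3.91 = 1170 ⇒ F = 1170 / 3.91 = 299 N.

F ≈ 299 N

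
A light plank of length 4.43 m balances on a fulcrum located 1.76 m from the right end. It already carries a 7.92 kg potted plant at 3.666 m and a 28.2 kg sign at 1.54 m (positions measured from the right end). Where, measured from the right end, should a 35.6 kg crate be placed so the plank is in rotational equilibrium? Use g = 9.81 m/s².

x ≈ 1.51 m from the right end

Taking torques about the fulcrum (at 1.76 m from the right end):
Potted plant: 7.92 × 9.81 = 77.7 N down at 3.666 m → arm 1.906 m, τ = 77.7 × 1.906 = 148.1 N·m counterclockwise.
Sign: 28.2 × 9.81 = 276.6 N down at 1.54 m → arm 0.22 m, τ = 276.6 × 0.22 = 60.85 N·m clockwise.
Net moment of existing loads = 87.25 N·m counterclockwise.
The crate weighs 35.6 × 9.81 = 349.2 N and must supply an equal clockwise moment, so its lever arm about the fulcrum is 87.25 / 349.2 = 0.25 m.
That puts it at 1.76 − 0.25 = 1.51 m from the right end.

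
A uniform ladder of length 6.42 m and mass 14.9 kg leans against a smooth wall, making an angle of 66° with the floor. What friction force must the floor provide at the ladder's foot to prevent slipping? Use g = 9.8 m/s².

Taking torques about the foot of the ladder:
Ladder weight 14.9×9.8 = 146 N acts at 3.21 m along the ladder; its horizontal arm is 3.21·cos66° = 1.306 m → τ = 190.7 N·m clockwise.
Wall normal N acts horizontally at the top; its moment arm is the height L sinθ = 6.42·sin66° = 5.865 m, counterclockwise.
Balancing moments: N × 5.865 = 190.7, giving N = 32.5 N.
ΣFx = 0: friction at the foot balances the wall's push, so f = N_wall = 32.5 N.

f ≈ 32.5 N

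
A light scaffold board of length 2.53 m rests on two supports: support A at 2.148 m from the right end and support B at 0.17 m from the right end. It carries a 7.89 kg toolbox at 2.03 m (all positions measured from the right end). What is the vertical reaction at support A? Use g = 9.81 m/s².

Sum moments about support B (its reaction then has zero moment arm).
Toolbox: 7.89 × 9.81 = 77.4 N down at 2.03 m → arm 1.86 m, τ = 77.4 × 1.86 = 144 N·m counterclockwise.
Net load moment about support B = 144 N·m counterclockwise.
Reaction R at support A is upward at 2.148 m, arm 1.978 m → moment R × 1.978 clockwise.
Balancing moments: R × 1.978 = 144, giving R = 72.8 N.

R_A ≈ 72.8 N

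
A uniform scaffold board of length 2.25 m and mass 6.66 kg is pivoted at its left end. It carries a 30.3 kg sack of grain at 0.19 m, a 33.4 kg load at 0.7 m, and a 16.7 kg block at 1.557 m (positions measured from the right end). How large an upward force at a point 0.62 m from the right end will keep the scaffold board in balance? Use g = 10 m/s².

Choose the left end as the axis so the unknown pivot reaction has zero arm there.
Beam weight: 6.66 × 10 = 66.6 N down at 1.125 m → arm 1.125 m, τ = 66.6 × 1.125 = 74.92 N·m clockwise.
Sack of grain: 30.3 × 10 = 303 N down at 0.19 m → arm 2.06 m, τ = 303 × 2.06 = 624.2 N·m clockwise.
Load: 33.4 × 10 = 334 N down at 0.7 m → arm 1.55 m, τ = 334 × 1.55 = 517.7 N·m clockwise.
Block: 16.7 × 10 = 167 N down at 1.557 m → arm 0.693 m, τ = 167 × 0.693 = 115.7 N·m clockwise.
Net moment of the loads = 1333 N·m clockwise.
The upward force F acts at a point 0.62 m from the right end, arm 1.63 m, giving F × 1.63 counterclockwise.
Balancing moments: F × 1.63 = 1333, giving F = 1333 / 1.63 = 818 N.

F ≈ 818 N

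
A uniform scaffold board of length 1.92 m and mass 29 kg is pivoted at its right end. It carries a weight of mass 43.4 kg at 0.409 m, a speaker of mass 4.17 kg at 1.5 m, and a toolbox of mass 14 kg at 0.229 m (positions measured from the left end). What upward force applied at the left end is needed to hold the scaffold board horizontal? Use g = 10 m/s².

Choose the right end as the axis so the unknown pivot reaction has zero arm there.
Beam weight: 29 × 10 = 290 N down at 0.96 m → arm 0.96 m, τ = 290 × 0.96 = 278.4 N·m counterclockwise.
Weight: 43.4 × 10 = 434 N down at 0.409 m → arm 1.511 m, τ = 434 × 1.511 = 655.8 N·m counterclockwise.
Speaker: 4.17 × 10 = 41.7 N down at 1.5 m → arm 0.42 m, τ = 41.7 × 0.42 = 17.51 N·m counterclockwise.
Toolbox: 14 × 10 = 140 N down at 0.229 m → arm 1.691 m, τ = 140 × 1.691 = 236.7 N·m counterclockwise.
Net moment of the loads = 1188 N·m counterclockwise.
The upward force F acts at the left end, arm 1.92 m, giving F × 1.92 clockwise.
Balancing moments: F × 1.92 = 1188, giving F = 1188 / 1.92 = 619 N.

F ≈ 619 N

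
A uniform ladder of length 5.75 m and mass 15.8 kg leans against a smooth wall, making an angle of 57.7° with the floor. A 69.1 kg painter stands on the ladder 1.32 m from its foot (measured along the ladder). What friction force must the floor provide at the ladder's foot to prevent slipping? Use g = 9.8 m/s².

f ≈ 147 N

Taking torques about the foot of the ladder:
Ladder weight 15.8×9.8 = 154.8 N acts at 2.875 m along the ladder; its horizontal arm is 2.875·cos57.7° = 1.536 m → τ = 237.8 N·m clockwise.
Painter: 69.1×9.8 = 677.2 N at 1.32 m → arm 0.7053 m → τ = 477.6 N·m clockwise.
Wall normal N acts horizontally at the top; its moment arm is the height L sinθ = 5.75·sin57.7° = 4.86 m, counterclockwise.
Balancing moments: N × 4.86 = 715.4, giving N = 147 N.
ΣFx = 0: friction at the foot balances the wall's push, so f = N_wall = 147 N.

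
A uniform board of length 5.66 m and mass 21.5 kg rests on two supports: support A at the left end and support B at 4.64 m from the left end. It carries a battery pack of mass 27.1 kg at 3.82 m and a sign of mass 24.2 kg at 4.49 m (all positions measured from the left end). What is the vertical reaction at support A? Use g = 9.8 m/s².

Take moments about support B.
Beam weight: 21.5 × 9.8 = 210.7 N down at 2.83 m → arm 1.81 m, τ = 210.7 × 1.81 = 381.4 N·m counterclockwise.
Battery pack: 27.1 × 9.8 = 265.6 N down at 3.82 m → arm 0.82 m, τ = 265.6 × 0.82 = 217.8 N·m counterclockwise.
Sign: 24.2 × 9.8 = 237.2 N down at 4.49 m → arm 0.15 m, τ = 237.2 × 0.15 = 35.58 N·m counterclockwise.
Net load moment about support B = 634.8 N·m counterclockwise.
Reaction R at support A is upward at 0 m, arm 4.64 m → moment R × 4.64 clockwise.
For rotational equilibrium, R × 4.64 = 634.8, so R = 137 N.

R_A ≈ 137 N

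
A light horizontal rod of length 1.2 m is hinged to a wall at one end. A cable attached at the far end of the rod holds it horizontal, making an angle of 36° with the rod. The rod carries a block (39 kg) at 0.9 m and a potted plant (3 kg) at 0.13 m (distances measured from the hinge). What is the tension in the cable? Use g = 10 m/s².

About the hinge:
Block: 39 × 10 = 390 N down at 0.9 m → arm 0.9 m, τ = 390 × 0.9 = 351 N·m clockwise.
Potted plant: 3 × 10 = 30 N down at 0.13 m → arm 0.13 m, τ = 30 × 0.13 = 3.9 N·m clockwise.
Total clockwise load moment = 354.9 N·m.
The cable tension T acts at 1.2 m; only its component perpendicular to the rod, T sinθ, produces torque. sin 36° = 0.5878.
Στ = 0 ⇒ T × 1.2 × 0.5878 = 354.9 ⇒ T = 354.9 / 0.7054 = 503 N.

T ≈ 503 N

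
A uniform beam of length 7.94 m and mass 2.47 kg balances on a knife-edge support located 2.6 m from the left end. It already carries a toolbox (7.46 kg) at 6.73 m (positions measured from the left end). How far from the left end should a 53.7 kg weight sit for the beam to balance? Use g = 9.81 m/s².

Taking torques about the knife-edge support (at 2.6 m from the left end):
Beam weight: 2.47 × 9.81 = 24.23 N down at 3.97 m → arm 1.37 m, τ = 24.23 × 1.37 = 33.2 N·m clockwise.
Toolbox: 7.46 × 9.81 = 73.18 N down at 6.73 m → arm 4.13 m, τ = 73.18 × 4.13 = 302.2 N·m clockwise.
Net moment of existing loads = 335.4 N·m clockwise.
The weight weighs 53.7 × 9.81 = 526.8 N and must supply an equal counterclockwise moment, so its lever arm about the knife-edge support is 335.4 / 526.8 = 0.637 m.
That puts it at 2.6 − 0.637 = 1.96 m from the left end.

x ≈ 1.96 m from the left end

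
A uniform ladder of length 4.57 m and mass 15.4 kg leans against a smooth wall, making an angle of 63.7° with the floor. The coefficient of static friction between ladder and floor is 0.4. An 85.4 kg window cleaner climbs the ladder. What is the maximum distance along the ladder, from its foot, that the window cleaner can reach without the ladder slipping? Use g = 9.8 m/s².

d ≈ 3.95 m

Choose the foot of the ladder as the axis so the floor normal and friction both act there and drop out.
Ladder weight 15.4×9.8 = 150.9 N acts at 2.285 m along the ladder; its horizontal arm is 2.285·cos63.7° = 1.012 m → τ = 152.7 N·m clockwise.
Window cleaner weight 85.4×9.8 = 836.9 N at distance d → arm d·cos63.7° → τ = 836.9·d·0.4431 clockwise.
Wall normal N at the top has arm L sinθ = 4.097 m counterclockwise, so Στ = 0 gives N·4.097 = 152.7 + 370.8·d.
ΣFy = 0 ⇒ N_floor = 987.8 N, so the maximum friction is μ_s·N_floor = 0.4×987.8 = 395.1 N. ΣFx = 0 ⇒ N_wall = f, so at the slipping point N = 395.1 N.
Substituting: 395.1×4.097 = 152.7 + 370.8·d ⇒ d = (1619 − 152.7) / 370.8 = 3.95 m.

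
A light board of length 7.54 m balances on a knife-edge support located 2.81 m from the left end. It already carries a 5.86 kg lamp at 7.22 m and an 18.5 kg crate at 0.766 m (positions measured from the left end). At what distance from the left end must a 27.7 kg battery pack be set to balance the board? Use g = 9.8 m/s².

x ≈ 3.24 m from the left end

Take moments about the knife-edge support (at 2.81 m from the left end).
Lamp: 5.86 × 9.8 = 57.43 N down at 7.22 m → arm 4.41 m, τ = 57.43 × 4.41 = 253.3 N·m clockwise.
Crate: 18.5 × 9.8 = 181.3 N down at 0.766 m → arm 2.044 m, τ = 181.3 × 2.044 = 370.6 N·m counterclockwise.
Net moment of existing loads = 117.3 N·m counterclockwise.
The battery pack weighs 27.7 × 9.8 = 271.5 N and must supply an equal clockwise moment, so its lever arm about the knife-edge support is 117.3 / 271.5 = 0.432 m.
That puts it at 2.81 + 0.432 = 3.24 m from the left end.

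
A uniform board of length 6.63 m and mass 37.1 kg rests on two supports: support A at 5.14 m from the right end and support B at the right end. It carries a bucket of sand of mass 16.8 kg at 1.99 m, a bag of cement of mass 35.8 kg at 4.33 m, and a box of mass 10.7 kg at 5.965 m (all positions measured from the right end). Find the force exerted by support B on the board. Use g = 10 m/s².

R_B ≈ 274 N

Sum moments about support A (its reaction then has zero moment arm).
Beam weight: 37.1 × 10 = 371 N down at 3.315 m → arm 1.825 m, τ = 371 × 1.825 = 677.1 N·m clockwise.
Bucket of sand: 16.8 × 10 = 168 N down at 1.99 m → arm 3.15 m, τ = 168 × 3.15 = 529.2 N·m clockwise.
Bag of cement: 35.8 × 10 = 358 N down at 4.33 m → arm 0.81 m, τ = 358 × 0.81 = 290 N·m clockwise.
Box: 10.7 × 10 = 107 N down at 5.965 m → arm 0.825 m, τ = 107 × 0.825 = 88.27 N·m counterclockwise.
Net load moment about support A = 1408 N·m clockwise.
Reaction R at support B is upward at 0 m, arm 5.14 m → moment R × 5.14 counterclockwise.
For rotational equilibrium, R × 5.14 = 1408, so R = 274 N.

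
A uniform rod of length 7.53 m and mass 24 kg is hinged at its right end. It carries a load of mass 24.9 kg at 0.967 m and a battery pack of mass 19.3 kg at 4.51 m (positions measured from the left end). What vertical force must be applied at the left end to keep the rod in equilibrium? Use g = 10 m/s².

Taking torques about the right end:
Beam weight: 24 × 10 = 240 N down at 3.765 m → arm 3.765 m, τ = 240 × 3.765 = 903.6 N·m counterclockwise.
Load: 24.9 × 10 = 249 N down at 0.967 m → arm 6.563 m, τ = 249 × 6.563 = 1634 N·m counterclockwise.
Battery pack: 19.3 × 10 = 193 N down at 4.51 m → arm 3.02 m, τ = 193 × 3.02 = 582.9 N·m counterclockwise.
Net moment of the loads = 3120 N·m counterclockwise.
The upward force F acts at the left end, arm 7.53 m, giving F × 7.53 clockwise.
Στ = 0 ⇒ F × 7.53 = 3120 ⇒ F = 3120 / 7.53 = 414 N.

F ≈ 414 N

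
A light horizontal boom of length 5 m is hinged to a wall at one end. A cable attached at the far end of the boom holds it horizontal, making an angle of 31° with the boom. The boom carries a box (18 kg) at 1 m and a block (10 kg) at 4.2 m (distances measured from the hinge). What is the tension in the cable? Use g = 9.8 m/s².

T ≈ 228 N

Sum moments about the hinge (the unknown hinge reaction has zero arm there).
Box: 18 × 9.8 = 176.4 N down at 1 m → arm 1 m, τ = 176.4 × 1 = 176.4 N·m clockwise.
Block: 10 × 9.8 = 98 N down at 4.2 m → arm 4.2 m, τ = 98 × 4.2 = 411.6 N·m clockwise.
Total clockwise load moment = 588 N·m.
The cable tension T acts at 5 m; only its component perpendicular to the boom, T sinθ, produces torque. sin 31° = 0.515.
Στ = 0 ⇒ T × 5 × 0.515 = 588 ⇒ T = 588 / 2.575 = 228 N.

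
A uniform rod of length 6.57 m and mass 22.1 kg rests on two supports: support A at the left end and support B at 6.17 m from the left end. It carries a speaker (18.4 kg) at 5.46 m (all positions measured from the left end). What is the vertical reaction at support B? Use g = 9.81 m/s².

R_B ≈ 275 N

About support A:
Beam weight: 22.1 × 9.81 = 216.8 N down at 3.285 m → arm 3.285 m, τ = 216.8 × 3.285 = 712.2 N·m clockwise.
Speaker: 18.4 × 9.81 = 180.5 N down at 5.46 m → arm 5.46 m, τ = 180.5 × 5.46 = 985.5 N·m clockwise.
Net load moment about support A = 1698 N·m clockwise.
Reaction R at support B is upward at 6.17 m, arm 6.17 m → moment R × 6.17 counterclockwise.
Setting net torque to zero: R × 6.17 = 1698 → R = 275 N.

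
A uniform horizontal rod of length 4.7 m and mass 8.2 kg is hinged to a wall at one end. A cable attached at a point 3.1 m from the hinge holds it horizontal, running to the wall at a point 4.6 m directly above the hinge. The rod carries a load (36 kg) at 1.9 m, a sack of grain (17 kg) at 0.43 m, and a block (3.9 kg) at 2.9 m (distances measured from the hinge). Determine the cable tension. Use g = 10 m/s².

About the hinge:
Beam weight: 8.2 × 10 = 82 N down at 2.35 m → arm 2.35 m, τ = 82 × 2.35 = 192.7 N·m clockwise.
Load: 36 × 10 = 360 N down at 1.9 m → arm 1.9 m, τ = 360 × 1.9 = 684 N·m clockwise.
Sack of grain: 17 × 10 = 170 N down at 0.43 m → arm 0.43 m, τ = 170 × 0.43 = 73.1 N·m clockwise.
Block: 3.9 × 10 = 39 N down at 2.9 m → arm 2.9 m, τ = 39 × 2.9 = 113.1 N·m clockwise.
Total clockwise load moment = 1063 N·m.
The cable tension T acts at 3.1 m; only its component perpendicular to the rod, T sinθ, produces torque. sinθ = h/√(h²+d²) = 4.6/√(4.6²+3.1²) = 0.8293.
For rotational equilibrium, T × 3.1 × 0.8293 = 1063, so T = 1063 / 2.571 = 413 N.

T ≈ 413 N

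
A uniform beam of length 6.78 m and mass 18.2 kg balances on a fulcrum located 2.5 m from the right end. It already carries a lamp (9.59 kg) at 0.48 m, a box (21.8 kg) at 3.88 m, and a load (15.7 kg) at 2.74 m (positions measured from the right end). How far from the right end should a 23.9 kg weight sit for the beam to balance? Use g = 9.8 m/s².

x ≈ 1.22 m from the right end

Choose the fulcrum (at 2.5 m from the right end) as the axis so the support reaction has zero arm there.
Beam weight: 18.2 × 9.8 = 178.4 N down at 3.39 m → arm 0.89 m, τ = 178.4 × 0.89 = 158.8 N·m counterclockwise.
Lamp: 9.59 × 9.8 = 93.98 N down at 0.48 m → arm 2.02 m, τ = 93.98 × 2.02 = 189.8 N·m clockwise.
Box: 21.8 × 9.8 = 213.6 N down at 3.88 m → arm 1.38 m, τ = 213.6 × 1.38 = 294.8 N·m counterclockwise.
Load: 15.7 × 9.8 = 153.9 N down at 2.74 m → arm 0.24 m, τ = 153.9 × 0.24 = 36.94 N·m counterclockwise.
Net moment of existing loads = 300.7 N·m counterclockwise.
The weight weighs 23.9 × 9.8 = 234.2 N and must supply an equal clockwise moment, so its lever arm about the fulcrum is 300.7 / 234.2 = 1.28 m.
That puts it at 2.5 − 1.28 = 1.22 m from the right end.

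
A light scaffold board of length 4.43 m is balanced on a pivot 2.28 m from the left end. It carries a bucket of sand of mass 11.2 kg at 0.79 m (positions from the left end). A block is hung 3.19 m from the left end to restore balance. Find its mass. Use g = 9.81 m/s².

m ≈ 18.3 kg

Choose the pivot (at 2.28 m from the left end) as the axis so the support reaction has zero arm there.
Bucket of sand: 11.2 × 9.81 = 109.9 N down at 0.79 m → arm 1.49 m, τ = 109.9 × 1.49 = 163.8 N·m counterclockwise.
Net moment of known loads = 163.8 N·m counterclockwise.
An unknown mass m at 3.19 m has arm 0.91 m; its moment is m·g·0.91 clockwise.
For rotational equilibrium, m × 9.81 × 0.91 = 163.8, so m = 163.8 / (9.81 × 0.91) = 18.3 kg.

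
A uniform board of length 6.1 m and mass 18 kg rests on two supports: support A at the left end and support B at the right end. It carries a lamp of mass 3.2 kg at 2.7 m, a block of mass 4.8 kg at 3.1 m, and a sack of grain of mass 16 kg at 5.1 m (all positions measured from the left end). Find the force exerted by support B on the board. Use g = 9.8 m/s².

R_B ≈ 257 N

Choose support A as the axis so its reaction then has zero moment arm.
Beam weight: 18 × 9.8 = 176.4 N down at 3.05 m → arm 3.05 m, τ = 176.4 × 3.05 = 538 N·m clockwise.
Lamp: 3.2 × 9.8 = 31.36 N down at 2.7 m → arm 2.7 m, τ = 31.36 × 2.7 = 84.67 N·m clockwise.
Block: 4.8 × 9.8 = 47.04 N down at 3.1 m → arm 3.1 m, τ = 47.04 × 3.1 = 145.8 N·m clockwise.
Sack of grain: 16 × 9.8 = 156.8 N down at 5.1 m → arm 5.1 m, τ = 156.8 × 5.1 = 799.7 N·m clockwise.
Net load moment about support A = 1568 N·m clockwise.
Reaction R at support B is upward at 6.1 m, arm 6.1 m → moment R × 6.1 counterclockwise.
For rotational equilibrium, R × 6.1 = 1568, so R = 257 N.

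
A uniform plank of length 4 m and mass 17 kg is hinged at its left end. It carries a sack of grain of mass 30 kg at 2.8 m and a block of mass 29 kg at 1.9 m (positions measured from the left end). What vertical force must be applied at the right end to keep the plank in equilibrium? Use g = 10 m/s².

F ≈ 433 N

Sum moments about the left end (the unknown pivot reaction has zero arm there).
Beam weight: 17 × 10 = 170 N down at 2 m → arm 2 m, τ = 170 × 2 = 340 N·m clockwise.
Sack of grain: 30 × 10 = 300 N down at 2.8 m → arm 2.8 m, τ = 300 × 2.8 = 840 N·m clockwise.
Block: 29 × 10 = 290 N down at 1.9 m → arm 1.9 m, τ = 290 × 1.9 = 551 N·m clockwise.
Net moment of the loads = 1731 N·m clockwise.
The upward force F acts at the right end, arm 4 m, giving F × 4 counterclockwise.
Balancing moments: F × 4 = 1731, giving F = 1731 / 4 = 433 N.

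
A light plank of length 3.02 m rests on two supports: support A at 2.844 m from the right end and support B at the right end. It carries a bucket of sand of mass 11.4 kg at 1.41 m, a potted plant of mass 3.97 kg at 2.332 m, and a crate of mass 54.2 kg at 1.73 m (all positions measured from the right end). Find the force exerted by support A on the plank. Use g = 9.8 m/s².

Sum moments about support B (its reaction then has zero moment arm).
Bucket of sand: 11.4 × 9.8 = 111.7 N down at 1.41 m → arm 1.41 m, τ = 111.7 × 1.41 = 157.5 N·m counterclockwise.
Potted plant: 3.97 × 9.8 = 38.91 N down at 2.332 m → arm 2.332 m, τ = 38.91 × 2.332 = 90.74 N·m counterclockwise.
Crate: 54.2 × 9.8 = 531.2 N down at 1.73 m → arm 1.73 m, τ = 531.2 × 1.73 = 919 N·m counterclockwise.
Net load moment about support B = 1167 N·m counterclockwise.
Reaction R at support A is upward at 2.844 m, arm 2.844 m → moment R × 2.844 clockwise.
Στ = 0 ⇒ R × 2.844 = 1167 ⇒ R = 410 N.

R_A ≈ 410 N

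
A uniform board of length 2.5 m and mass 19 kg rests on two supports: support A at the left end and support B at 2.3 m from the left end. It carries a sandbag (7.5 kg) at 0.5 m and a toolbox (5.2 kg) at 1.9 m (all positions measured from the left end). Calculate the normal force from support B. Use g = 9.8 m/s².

R_B ≈ 159 N

Choose support A as the axis so its reaction then has zero moment arm.
Beam weight: 19 × 9.8 = 186.2 N down at 1.25 m → arm 1.25 m, τ = 186.2 × 1.25 = 232.8 N·m clockwise.
Sandbag: 7.5 × 9.8 = 73.5 N down at 0.5 m → arm 0.5 m, τ = 73.5 × 0.5 = 36.75 N·m clockwise.
Toolbox: 5.2 × 9.8 = 50.96 N down at 1.9 m → arm 1.9 m, τ = 50.96 × 1.9 = 96.82 N·m clockwise.
Net load moment about support A = 366.4 N·m clockwise.
Reaction R at support B is upward at 2.3 m, arm 2.3 m → moment R × 2.3 counterclockwise.
Στ = 0 ⇒ R × 2.3 = 366.4 ⇒ R = 159 N.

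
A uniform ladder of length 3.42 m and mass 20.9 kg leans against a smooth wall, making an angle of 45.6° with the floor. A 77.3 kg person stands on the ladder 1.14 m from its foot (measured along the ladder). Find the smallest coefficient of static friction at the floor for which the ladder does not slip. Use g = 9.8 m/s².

Sum moments about the foot of the ladder (the floor normal and friction both act there and drop out).
Ladder weight 20.9×9.8 = 204.8 N acts at 1.71 m along the ladder; its horizontal arm is 1.71·cos45.6° = 1.196 m → τ = 244.9 N·m clockwise.
Person: 77.3×9.8 = 757.5 N at 1.14 m → arm 0.7976 m → τ = 604.2 N·m clockwise.
Wall normal N acts horizontally at the top; its moment arm is the height L sinθ = 3.42·sin45.6° = 2.443 m, counterclockwise.
For rotational equilibrium, N × 2.443 = 849.1, so N = 347.6 N.
ΣFx = 0 ⇒ f = N_wall = 347.6 N. ΣFy = 0 ⇒ N_floor = 962.3 N.
μ_min = f / N_floor = 347.6 / 962.3 = 0.361.

μ_min ≈ 0.361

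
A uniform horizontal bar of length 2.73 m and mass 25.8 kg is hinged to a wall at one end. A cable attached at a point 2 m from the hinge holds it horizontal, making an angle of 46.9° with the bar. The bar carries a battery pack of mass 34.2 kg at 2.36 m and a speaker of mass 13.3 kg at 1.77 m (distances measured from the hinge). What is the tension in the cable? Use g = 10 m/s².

Taking torques about the hinge:
Beam weight: 25.8 × 10 = 258 N down at 1.365 m → arm 1.365 m, τ = 258 × 1.365 = 352.2 N·m clockwise.
Battery pack: 34.2 × 10 = 342 N down at 2.36 m → arm 2.36 m, τ = 342 × 2.36 = 807.1 N·m clockwise.
Speaker: 13.3 × 10 = 133 N down at 1.77 m → arm 1.77 m, τ = 133 × 1.77 = 235.4 N·m clockwise.
Total clockwise load moment = 1395 N·m.
The cable tension T acts at 2 m; only its component perpendicular to the bar, T sinθ, produces torque. sin 46.9° = 0.7302.
Setting net torque to zero: T × 2 × 0.7302 = 1395 → T = 1395 / 1.46 = 955 N.

T ≈ 955 N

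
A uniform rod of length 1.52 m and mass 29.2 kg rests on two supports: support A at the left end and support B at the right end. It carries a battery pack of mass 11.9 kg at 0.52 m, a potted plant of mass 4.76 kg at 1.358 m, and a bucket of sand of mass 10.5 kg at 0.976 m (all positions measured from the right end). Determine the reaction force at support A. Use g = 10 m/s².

R_A ≈ 297 N

Taking torques about support B:
Beam weight: 29.2 × 10 = 292 N down at 0.76 m → arm 0.76 m, τ = 292 × 0.76 = 221.9 N·m counterclockwise.
Battery pack: 11.9 × 10 = 119 N down at 0.52 m → arm 0.52 m, τ = 119 × 0.52 = 61.88 N·m counterclockwise.
Potted plant: 4.76 × 10 = 47.6 N down at 1.358 m → arm 1.358 m, τ = 47.6 × 1.358 = 64.64 N·m counterclockwise.
Bucket of sand: 10.5 × 10 = 105 N down at 0.976 m → arm 0.976 m, τ = 105 × 0.976 = 102.5 N·m counterclockwise.
Net load moment about support B = 450.9 N·m counterclockwise.
Reaction R at support A is upward at 1.52 m, arm 1.52 m → moment R × 1.52 clockwise.
Στ = 0 ⇒ R × 1.52 = 450.9 ⇒ R = 297 N.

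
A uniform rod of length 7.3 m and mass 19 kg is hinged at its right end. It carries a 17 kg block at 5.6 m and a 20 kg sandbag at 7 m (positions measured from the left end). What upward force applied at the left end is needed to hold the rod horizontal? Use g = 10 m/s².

F ≈ 143 N

Take moments about the right end.
Beam weight: 19 × 10 = 190 N down at 3.65 m → arm 3.65 m, τ = 190 × 3.65 = 693.5 N·m counterclockwise.
Block: 17 × 10 = 170 N down at 5.6 m → arm 1.7 m, τ = 170 × 1.7 = 289 N·m counterclockwise.
Sandbag: 20 × 10 = 200 N down at 7 m → arm 0.3 m, τ = 200 × 0.3 = 60 N·m counterclockwise.
Net moment of the loads = 1042 N·m counterclockwise.
The upward force F acts at the left end, arm 7.3 m, giving F × 7.3 clockwise.
Στ = 0 ⇒ F × 7.3 = 1042 ⇒ F = 1042 / 7.3 = 143 N.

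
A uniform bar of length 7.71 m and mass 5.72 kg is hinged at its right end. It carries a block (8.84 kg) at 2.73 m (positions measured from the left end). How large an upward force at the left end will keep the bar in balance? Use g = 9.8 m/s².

F ≈ 84 N

Choose the right end as the axis so the unknown pivot reaction has zero arm there.
Beam weight: 5.72 × 9.8 = 56.06 N down at 3.855 m → arm 3.855 m, τ = 56.06 × 3.855 = 216.1 N·m counterclockwise.
Block: 8.84 × 9.8 = 86.63 N down at 2.73 m → arm 4.98 m, τ = 86.63 × 4.98 = 431.4 N·m counterclockwise.
Net moment of the loads = 647.5 N·m counterclockwise.
The upward force F acts at the left end, arm 7.71 m, giving F × 7.71 clockwise.
Balancing moments: F × 7.71 = 647.5, giving F = 647.5 / 7.71 = 84 N.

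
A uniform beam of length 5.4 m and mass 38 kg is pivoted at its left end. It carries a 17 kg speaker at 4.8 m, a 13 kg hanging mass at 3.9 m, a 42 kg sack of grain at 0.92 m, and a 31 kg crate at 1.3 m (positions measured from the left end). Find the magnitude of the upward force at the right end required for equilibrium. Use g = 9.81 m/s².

Sum moments about the left end (the unknown pivot reaction has zero arm there).
Beam weight: 38 × 9.81 = 372.8 N down at 2.7 m → arm 2.7 m, τ = 372.8 × 2.7 = 1007 N·m clockwise.
Speaker: 17 × 9.81 = 166.8 N down at 4.8 m → arm 4.8 m, τ = 166.8 × 4.8 = 800.6 N·m clockwise.
Hanging mass: 13 × 9.81 = 127.5 N down at 3.9 m → arm 3.9 m, τ = 127.5 × 3.9 = 497.2 N·m clockwise.
Sack of grain: 42 × 9.81 = 412 N down at 0.92 m → arm 0.92 m, τ = 412 × 0.92 = 379 N·m clockwise.
Crate: 31 × 9.81 = 304.1 N down at 1.3 m → arm 1.3 m, τ = 304.1 × 1.3 = 395.3 N·m clockwise.
Net moment of the loads = 3079 N·m clockwise.
The upward force F acts at the right end, arm 5.4 m, giving F × 5.4 counterclockwise.
Setting net torque to zero: F × 5.4 = 3079 → F = 3079 / 5.4 = 570 N.

F ≈ 570 N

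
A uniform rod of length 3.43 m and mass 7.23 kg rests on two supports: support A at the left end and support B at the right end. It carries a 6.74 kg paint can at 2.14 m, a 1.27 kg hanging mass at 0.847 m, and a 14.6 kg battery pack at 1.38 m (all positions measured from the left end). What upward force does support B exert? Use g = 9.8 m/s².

R_B ≈ 137 N

About support A:
Beam weight: 7.23 × 9.8 = 70.85 N down at 1.715 m → arm 1.715 m, τ = 70.85 × 1.715 = 121.5 N·m clockwise.
Paint can: 6.74 × 9.8 = 66.05 N down at 2.14 m → arm 2.14 m, τ = 66.05 × 2.14 = 141.3 N·m clockwise.
Hanging mass: 1.27 × 9.8 = 12.45 N down at 0.847 m → arm 0.847 m, τ = 12.45 × 0.847 = 10.55 N·m clockwise.
Battery pack: 14.6 × 9.8 = 143.1 N down at 1.38 m → arm 1.38 m, τ = 143.1 × 1.38 = 197.5 N·m clockwise.
Net load moment about support A = 470.9 N·m clockwise.
Reaction R at support B is upward at 3.43 m, arm 3.43 m → moment R × 3.43 counterclockwise.
For rotational equilibrium, R × 3.43 = 470.9, so R = 137 N.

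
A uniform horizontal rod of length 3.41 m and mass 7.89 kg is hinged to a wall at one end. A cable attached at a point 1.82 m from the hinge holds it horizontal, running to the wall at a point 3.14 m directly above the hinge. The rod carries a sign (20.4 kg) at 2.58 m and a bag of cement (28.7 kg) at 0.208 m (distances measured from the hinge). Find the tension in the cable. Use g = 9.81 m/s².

About the hinge:
Beam weight: 7.89 × 9.81 = 77.4 N down at 1.705 m → arm 1.705 m, τ = 77.4 × 1.705 = 132 N·m clockwise.
Sign: 20.4 × 9.81 = 200.1 N down at 2.58 m → arm 2.58 m, τ = 200.1 × 2.58 = 516.3 N·m clockwise.
Bag of cement: 28.7 × 9.81 = 281.5 N down at 0.208 m → arm 0.208 m, τ = 281.5 × 0.208 = 58.55 N·m clockwise.
Total clockwise load moment = 706.8 N·m.
The cable tension T acts at 1.82 m; only its component perpendicular to the rod, T sinθ, produces torque. sinθ = h/√(h²+d²) = 3.14/√(3.14²+1.82²) = 0.8652.
For rotational equilibrium, T × 1.82 × 0.8652 = 706.8, so T = 706.8 / 1.575 = 449 N.

T ≈ 449 N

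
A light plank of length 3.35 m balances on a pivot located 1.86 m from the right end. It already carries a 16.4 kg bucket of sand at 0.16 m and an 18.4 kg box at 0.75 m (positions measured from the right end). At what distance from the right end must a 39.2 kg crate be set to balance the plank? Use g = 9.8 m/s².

x ≈ 3.09 m from the right end

Sum moments about the pivot (at 1.86 m from the right end) (the support reaction has zero arm there).
Bucket of sand: 16.4 × 9.8 = 160.7 N down at 0.16 m → arm 1.7 m, τ = 160.7 × 1.7 = 273.2 N·m clockwise.
Box: 18.4 × 9.8 = 180.3 N down at 0.75 m → arm 1.11 m, τ = 180.3 × 1.11 = 200.1 N·m clockwise.
Net moment of existing loads = 473.3 N·m clockwise.
The crate weighs 39.2 × 9.8 = 384.2 N and must supply an equal counterclockwise moment, so its lever arm about the pivot is 473.3 / 384.2 = 1.23 m.
That puts it at 1.86 + 1.23 = 3.09 m from the right end.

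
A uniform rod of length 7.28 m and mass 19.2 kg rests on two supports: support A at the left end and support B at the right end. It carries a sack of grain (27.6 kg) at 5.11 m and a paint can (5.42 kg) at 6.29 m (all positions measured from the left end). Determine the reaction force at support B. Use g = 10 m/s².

R_B ≈ 337 N

Taking torques about support A:
Beam weight: 19.2 × 10 = 192 N down at 3.64 m → arm 3.64 m, τ = 192 × 3.64 = 698.9 N·m clockwise.
Sack of grain: 27.6 × 10 = 276 N down at 5.11 m → arm 5.11 m, τ = 276 × 5.11 = 1410 N·m clockwise.
Paint can: 5.42 × 10 = 54.2 N down at 6.29 m → arm 6.29 m, τ = 54.2 × 6.29 = 340.9 N·m clockwise.
Net load moment about support A = 2450 N·m clockwise.
Reaction R at support B is upward at 7.28 m, arm 7.28 m → moment R × 7.28 counterclockwise.
Balancing moments: R × 7.28 = 2450, giving R = 337 N.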